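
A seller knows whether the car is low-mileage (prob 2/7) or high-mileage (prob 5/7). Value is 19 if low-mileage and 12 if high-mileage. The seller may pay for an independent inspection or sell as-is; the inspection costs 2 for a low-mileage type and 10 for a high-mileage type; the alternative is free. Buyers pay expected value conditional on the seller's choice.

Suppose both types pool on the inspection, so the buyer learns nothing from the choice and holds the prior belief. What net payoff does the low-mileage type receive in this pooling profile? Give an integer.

12

Pooled price = 2/7·19 + 5/7·12 = 14.
low-mileage pays cost 2 for the inspection, so net payoff = 14 − 2 = 12.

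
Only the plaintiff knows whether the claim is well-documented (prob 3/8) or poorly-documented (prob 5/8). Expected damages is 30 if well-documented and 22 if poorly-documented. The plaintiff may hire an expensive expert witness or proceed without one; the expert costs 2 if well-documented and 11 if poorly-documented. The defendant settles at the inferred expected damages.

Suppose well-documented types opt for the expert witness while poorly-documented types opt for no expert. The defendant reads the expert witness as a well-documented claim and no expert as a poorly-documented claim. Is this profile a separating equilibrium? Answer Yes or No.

Yes

Under these beliefs, the expert witness earns settlement 30 and no expert earns settlement 22.
well-documented: the expert witness nets 30 − 2 = 28; no expert nets 22. well-documented prefers the expert witness.
poorly-documented: the expert witness nets 30 − 11 = 19; no expert nets 22. poorly-documented prefers no expert.
Neither type deviates, so the separating profile is an equilibrium.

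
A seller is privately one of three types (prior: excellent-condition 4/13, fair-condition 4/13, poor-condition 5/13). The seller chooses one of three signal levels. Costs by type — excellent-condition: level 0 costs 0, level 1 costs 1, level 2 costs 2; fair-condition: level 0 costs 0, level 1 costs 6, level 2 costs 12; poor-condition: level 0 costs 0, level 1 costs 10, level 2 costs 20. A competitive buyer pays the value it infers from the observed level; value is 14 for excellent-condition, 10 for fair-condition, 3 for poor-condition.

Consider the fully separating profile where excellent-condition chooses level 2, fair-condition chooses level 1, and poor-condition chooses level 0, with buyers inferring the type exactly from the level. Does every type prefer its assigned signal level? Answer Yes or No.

Yes

Separating prices: level 2 → 14, level 1 → 10, level 0 → 3.
excellent-condition (assigned level 2): level 0: 3 − 0 = 3; level 1: 10 − 1 = 9; level 2: 14 − 2 = 12. excellent-condition stays.
fair-condition (assigned level 1): level 0: 3 − 0 = 3; level 1: 10 − 6 = 4; level 2: 14 − 12 = 2. fair-condition stays.
poor-condition (assigned level 0): level 0: 3 − 0 = 3; level 1: 10 − 10 = 0; level 2: 14 − 20 = -6. poor-condition stays.
Every type prefers its assigned level; separation holds.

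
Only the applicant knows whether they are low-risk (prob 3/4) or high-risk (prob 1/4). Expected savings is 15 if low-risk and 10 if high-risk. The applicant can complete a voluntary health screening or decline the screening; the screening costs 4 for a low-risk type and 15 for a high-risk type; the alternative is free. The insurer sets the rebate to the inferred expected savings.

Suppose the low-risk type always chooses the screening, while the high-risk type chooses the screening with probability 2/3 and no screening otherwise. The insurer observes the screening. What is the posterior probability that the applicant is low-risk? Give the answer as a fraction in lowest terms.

9/11

P(the screening) = (3/4)·1 + (1/4)·(2/3) = 11/12.
By Bayes' rule, P(low-risk | the screening) = (3/4) / (11/12) = 9/11.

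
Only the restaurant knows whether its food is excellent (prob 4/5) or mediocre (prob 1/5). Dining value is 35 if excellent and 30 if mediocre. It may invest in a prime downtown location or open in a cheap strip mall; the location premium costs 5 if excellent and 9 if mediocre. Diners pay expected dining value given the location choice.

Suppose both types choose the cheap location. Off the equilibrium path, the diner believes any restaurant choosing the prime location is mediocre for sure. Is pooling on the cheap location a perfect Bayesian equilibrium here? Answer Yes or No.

Yes

On path, the diner holds the prior and pays 4/5·35 + 1/5·30 = 34. Off path (the prime location), believing mediocre, it pays 30.
excellent: the cheap location nets 34; the prime location nets 30 − 5 = 25. excellent stays.
mediocre: the cheap location nets 34; the prime location nets 30 − 9 = 21. mediocre stays.
No type deviates, so pooling is sustained.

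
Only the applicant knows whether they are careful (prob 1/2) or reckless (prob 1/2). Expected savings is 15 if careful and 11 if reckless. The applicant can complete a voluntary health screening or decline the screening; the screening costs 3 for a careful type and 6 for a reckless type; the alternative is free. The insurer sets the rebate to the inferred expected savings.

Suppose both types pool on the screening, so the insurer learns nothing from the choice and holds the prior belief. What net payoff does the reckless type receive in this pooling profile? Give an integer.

7

Pooled rebate = 1/2·15 + 1/2·11 = 13.
reckless pays cost 6 for the screening, so net payoff = 13 − 6 = 7.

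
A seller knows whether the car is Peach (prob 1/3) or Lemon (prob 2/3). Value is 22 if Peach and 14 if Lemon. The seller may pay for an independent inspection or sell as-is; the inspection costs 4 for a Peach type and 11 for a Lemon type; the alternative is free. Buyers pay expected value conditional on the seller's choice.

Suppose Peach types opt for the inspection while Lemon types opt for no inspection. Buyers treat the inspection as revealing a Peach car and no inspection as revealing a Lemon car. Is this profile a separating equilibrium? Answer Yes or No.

Yes

Under these beliefs, the inspection earns price 22 and no inspection earns price 14.
Peach: the inspection nets 22 − 4 = 18; no inspection nets 14. Peach prefers the inspection.
Lemon: the inspection nets 22 − 11 = 11; no inspection nets 14. Lemon prefers no inspection.
Neither type deviates, so the separating profile is an equilibrium.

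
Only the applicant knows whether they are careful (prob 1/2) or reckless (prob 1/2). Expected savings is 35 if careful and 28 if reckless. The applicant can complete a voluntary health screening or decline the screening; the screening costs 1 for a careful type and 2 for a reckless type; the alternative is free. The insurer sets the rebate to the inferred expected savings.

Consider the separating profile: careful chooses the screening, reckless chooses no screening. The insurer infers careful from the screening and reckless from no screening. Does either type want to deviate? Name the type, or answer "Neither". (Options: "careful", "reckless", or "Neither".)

reckless

The screening pays 35; no screening pays 28.
careful: assigned the screening, nets 35 − 1 = 34; deviating to no screening nets 28.
reckless: assigned no screening, nets 28; deviating to the screening nets 35 − 2 = 33.
The reckless type gains 5 by deviating.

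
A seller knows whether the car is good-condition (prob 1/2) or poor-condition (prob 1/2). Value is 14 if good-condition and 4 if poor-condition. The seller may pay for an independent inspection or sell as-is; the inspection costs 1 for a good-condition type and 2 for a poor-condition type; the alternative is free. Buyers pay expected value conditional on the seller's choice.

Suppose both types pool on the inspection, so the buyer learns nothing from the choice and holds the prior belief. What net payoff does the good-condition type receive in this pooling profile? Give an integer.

Pooled price = 1/2·14 + 1/2·4 = 9.
good-condition pays cost 1 for the inspection, so net payoff = 9 − 1 = 8.

8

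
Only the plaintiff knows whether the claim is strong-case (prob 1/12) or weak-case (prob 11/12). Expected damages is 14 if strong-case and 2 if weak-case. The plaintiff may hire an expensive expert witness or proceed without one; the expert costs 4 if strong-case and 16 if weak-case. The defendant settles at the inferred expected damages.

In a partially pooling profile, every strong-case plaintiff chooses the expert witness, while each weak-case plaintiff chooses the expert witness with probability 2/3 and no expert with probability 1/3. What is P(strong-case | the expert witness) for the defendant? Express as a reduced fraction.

3/25

P(the expert witness) = (1/12)·1 + (11/12)·(2/3) = 25/36.
By Bayes' rule, P(strong-case | the expert witness) = (1/12) / (25/36) = 3/25.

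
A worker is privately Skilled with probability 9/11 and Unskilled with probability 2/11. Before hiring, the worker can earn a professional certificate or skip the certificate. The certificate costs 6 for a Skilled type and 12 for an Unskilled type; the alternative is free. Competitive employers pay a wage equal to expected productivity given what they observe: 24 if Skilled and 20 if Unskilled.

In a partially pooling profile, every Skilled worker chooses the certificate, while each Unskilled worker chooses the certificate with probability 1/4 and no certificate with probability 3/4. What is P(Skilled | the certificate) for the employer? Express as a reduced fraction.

18/19

P(the certificate) = (9/11)·1 + (2/11)·(1/4) = 19/22.
By Bayes' rule, P(Skilled | the certificate) = (9/11) / (19/22) = 18/19.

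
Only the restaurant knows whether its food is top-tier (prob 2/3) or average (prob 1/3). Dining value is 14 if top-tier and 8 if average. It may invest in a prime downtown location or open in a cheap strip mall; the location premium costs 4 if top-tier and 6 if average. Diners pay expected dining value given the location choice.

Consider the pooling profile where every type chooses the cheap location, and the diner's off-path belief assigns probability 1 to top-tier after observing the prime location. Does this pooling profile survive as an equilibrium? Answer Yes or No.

Yes

On path, the diner holds the prior and pays 2/3·14 + 1/3·8 = 12. Off path (the prime location), believing top-tier, it pays 14.
top-tier: the cheap location nets 12; the prime location nets 14 − 4 = 10. top-tier stays.
average: the cheap location nets 12; the prime location nets 14 − 6 = 8. average stays.
No type deviates, so pooling is sustained.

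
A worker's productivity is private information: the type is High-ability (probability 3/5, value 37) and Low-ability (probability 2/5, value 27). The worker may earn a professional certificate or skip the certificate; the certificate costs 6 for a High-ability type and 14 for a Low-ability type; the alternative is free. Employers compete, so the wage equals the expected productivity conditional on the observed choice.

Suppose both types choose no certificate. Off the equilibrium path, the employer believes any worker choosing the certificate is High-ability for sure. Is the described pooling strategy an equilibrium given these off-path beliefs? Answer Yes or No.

On path, the employer holds the prior and pays 3/5·37 + 2/5·27 = 33. Off path (the certificate), believing High-ability, it pays 37.
High-ability: no certificate nets 33; the certificate nets 37 − 6 = 31. High-ability stays.
Low-ability: no certificate nets 33; the certificate nets 37 − 14 = 23. Low-ability stays.
No type deviates, so pooling is sustained.

Yes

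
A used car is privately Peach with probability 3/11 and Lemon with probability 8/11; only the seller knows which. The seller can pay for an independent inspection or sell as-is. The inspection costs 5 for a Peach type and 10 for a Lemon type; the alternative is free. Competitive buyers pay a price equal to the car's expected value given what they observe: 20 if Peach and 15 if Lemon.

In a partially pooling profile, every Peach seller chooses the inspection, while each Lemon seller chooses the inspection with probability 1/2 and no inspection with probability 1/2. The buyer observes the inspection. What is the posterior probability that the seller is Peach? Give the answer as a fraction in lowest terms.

3/7

P(the inspection) = (3/11)·1 + (8/11)·(1/2) = 7/11.
By Bayes' rule, P(Peach | the inspection) = (3/11) / (7/11) = 3/7.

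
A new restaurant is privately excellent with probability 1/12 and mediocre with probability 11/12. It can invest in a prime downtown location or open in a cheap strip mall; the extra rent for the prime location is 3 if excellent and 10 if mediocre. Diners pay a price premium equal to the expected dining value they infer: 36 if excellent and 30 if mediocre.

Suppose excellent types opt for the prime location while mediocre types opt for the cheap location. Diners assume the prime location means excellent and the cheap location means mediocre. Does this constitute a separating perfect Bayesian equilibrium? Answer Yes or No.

Under these beliefs, the prime location earns price premium 36 and the cheap location earns price premium 30.
excellent: the prime location nets 36 − 3 = 33; the cheap location nets 30. excellent prefers the prime location.
mediocre: the prime location nets 36 − 10 = 26; the cheap location nets 30. mediocre prefers the cheap location.
Neither type deviates, so the separating profile is an equilibrium.

Yes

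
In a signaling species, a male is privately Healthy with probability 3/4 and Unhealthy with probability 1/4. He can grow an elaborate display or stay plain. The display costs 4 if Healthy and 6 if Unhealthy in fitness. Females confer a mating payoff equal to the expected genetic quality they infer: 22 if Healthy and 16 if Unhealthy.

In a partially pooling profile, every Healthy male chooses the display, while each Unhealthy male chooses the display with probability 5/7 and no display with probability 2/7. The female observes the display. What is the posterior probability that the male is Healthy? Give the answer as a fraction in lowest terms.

P(the display) = (3/4)·1 + (1/4)·(5/7) = 13/14.
By Bayes' rule, P(Healthy | the display) = (3/4) / (13/14) = 21/26.

21/26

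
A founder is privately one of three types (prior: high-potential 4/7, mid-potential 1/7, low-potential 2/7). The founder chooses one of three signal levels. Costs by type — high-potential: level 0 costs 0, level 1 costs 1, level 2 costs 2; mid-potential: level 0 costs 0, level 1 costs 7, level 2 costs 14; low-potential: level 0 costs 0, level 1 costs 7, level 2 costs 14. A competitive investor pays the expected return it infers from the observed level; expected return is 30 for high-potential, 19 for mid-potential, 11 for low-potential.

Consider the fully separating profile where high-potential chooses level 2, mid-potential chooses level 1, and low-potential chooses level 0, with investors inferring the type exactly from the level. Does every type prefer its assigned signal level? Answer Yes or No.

No

Separating valuations: level 2 → 30, level 1 → 19, level 0 → 11.
high-potential (assigned level 2): level 0: 11 − 0 = 11; level 1: 19 − 1 = 18; level 2: 30 − 2 = 28. high-potential stays.
mid-potential (assigned level 1): level 0: 11 − 0 = 11; level 1: 19 − 7 = 12; level 2: 30 − 14 = 16. mid-potential prefers level 2.
low-potential (assigned level 0): level 0: 11 − 0 = 11; level 1: 19 − 7 = 12; level 2: 30 − 14 = 16. low-potential prefers level 2.
At least one type deviates; the separating profile fails.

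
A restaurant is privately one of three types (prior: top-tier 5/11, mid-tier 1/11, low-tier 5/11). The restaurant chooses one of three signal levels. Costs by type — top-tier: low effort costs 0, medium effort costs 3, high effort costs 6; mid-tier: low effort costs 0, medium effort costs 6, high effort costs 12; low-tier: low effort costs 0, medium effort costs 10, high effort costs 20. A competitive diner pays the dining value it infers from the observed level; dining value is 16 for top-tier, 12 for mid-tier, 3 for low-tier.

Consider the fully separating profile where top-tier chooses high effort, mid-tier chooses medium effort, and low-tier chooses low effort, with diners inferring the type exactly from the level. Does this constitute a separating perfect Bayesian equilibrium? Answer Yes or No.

Yes

Separating price premiums: high effort → 16, medium effort → 12, low effort → 3.
top-tier (assigned high effort): low effort: 3 − 0 = 3; medium effort: 12 − 3 = 9; high effort: 16 − 6 = 10. top-tier stays.
mid-tier (assigned medium effort): low effort: 3 − 0 = 3; medium effort: 12 − 6 = 6; high effort: 16 − 12 = 4. mid-tier stays.
low-tier (assigned low effort): low effort: 3 − 0 = 3; medium effort: 12 − 10 = 2; high effort: 16 − 20 = -4. low-tier stays.
Every type prefers its assigned level; separation holds.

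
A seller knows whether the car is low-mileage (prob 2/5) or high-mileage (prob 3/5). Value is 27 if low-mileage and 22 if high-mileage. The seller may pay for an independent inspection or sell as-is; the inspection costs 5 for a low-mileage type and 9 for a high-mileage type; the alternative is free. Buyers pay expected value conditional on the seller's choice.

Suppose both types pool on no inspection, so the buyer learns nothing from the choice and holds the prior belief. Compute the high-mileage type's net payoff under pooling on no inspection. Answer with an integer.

24

Pooled price = 2/5·27 + 3/5·22 = 24.
high-mileage pays no cost for no inspection, so net payoff = 24.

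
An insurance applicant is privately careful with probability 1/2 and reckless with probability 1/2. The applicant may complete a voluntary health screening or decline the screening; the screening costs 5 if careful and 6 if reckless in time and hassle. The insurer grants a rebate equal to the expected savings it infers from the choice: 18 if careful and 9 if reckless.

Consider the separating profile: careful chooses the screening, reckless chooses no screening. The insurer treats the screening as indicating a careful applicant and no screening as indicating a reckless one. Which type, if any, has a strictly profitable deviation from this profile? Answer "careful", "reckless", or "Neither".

reckless

The screening pays 18; no screening pays 9.
careful: assigned the screening, nets 18 − 5 = 13; deviating to no screening nets 9.
reckless: assigned no screening, nets 9; deviating to the screening nets 18 − 6 = 12.
The reckless type gains 3 by deviating.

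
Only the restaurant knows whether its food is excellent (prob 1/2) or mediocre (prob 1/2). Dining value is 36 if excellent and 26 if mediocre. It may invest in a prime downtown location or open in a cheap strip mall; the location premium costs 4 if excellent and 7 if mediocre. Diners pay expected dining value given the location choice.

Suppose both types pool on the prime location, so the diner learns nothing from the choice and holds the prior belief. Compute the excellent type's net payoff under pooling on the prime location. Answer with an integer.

27

Pooled price premium = 1/2·36 + 1/2·26 = 31.
excellent pays cost 4 for the prime location, so net payoff = 31 − 4 = 27.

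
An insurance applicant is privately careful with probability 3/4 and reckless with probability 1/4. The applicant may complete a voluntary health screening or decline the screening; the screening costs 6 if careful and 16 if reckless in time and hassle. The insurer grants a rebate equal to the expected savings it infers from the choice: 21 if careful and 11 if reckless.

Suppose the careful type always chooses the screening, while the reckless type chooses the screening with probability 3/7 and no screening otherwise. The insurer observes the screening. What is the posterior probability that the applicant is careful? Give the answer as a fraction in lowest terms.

7/8

P(the screening) = (3/4)·1 + (1/4)·(3/7) = 6/7.
By Bayes' rule, P(careful | the screening) = (3/4) / (6/7) = 7/8.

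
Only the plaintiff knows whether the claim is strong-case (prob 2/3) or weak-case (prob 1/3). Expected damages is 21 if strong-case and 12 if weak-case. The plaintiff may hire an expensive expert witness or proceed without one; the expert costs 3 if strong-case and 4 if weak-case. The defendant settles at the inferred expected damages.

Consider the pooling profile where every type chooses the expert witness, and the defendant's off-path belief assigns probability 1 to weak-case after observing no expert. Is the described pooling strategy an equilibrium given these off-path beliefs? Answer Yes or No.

On path, the defendant holds the prior and pays 2/3·21 + 1/3·12 = 18. Off path (no expert), believing weak-case, it pays 12.
strong-case: the expert witness nets 18 − 3 = 15; no expert nets 12. strong-case stays.
weak-case: the expert witness nets 18 − 4 = 14; no expert nets 12. weak-case stays.
No type deviates, so pooling is sustained.

Yes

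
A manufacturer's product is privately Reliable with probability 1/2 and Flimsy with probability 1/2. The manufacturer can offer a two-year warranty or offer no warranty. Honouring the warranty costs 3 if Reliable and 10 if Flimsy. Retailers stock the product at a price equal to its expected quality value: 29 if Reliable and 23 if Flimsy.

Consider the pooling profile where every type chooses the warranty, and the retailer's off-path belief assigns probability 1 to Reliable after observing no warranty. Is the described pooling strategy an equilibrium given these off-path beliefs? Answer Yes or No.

No

On path, the retailer holds the prior and pays 1/2·29 + 1/2·23 = 26. Off path (no warranty), believing Reliable, it pays 29.
Reliable: the warranty nets 26 − 3 = 23; no warranty nets 29. Reliable would deviate.
Flimsy: the warranty nets 26 − 10 = 16; no warranty nets 29. Flimsy would deviate.
A type deviates, so pooling fails.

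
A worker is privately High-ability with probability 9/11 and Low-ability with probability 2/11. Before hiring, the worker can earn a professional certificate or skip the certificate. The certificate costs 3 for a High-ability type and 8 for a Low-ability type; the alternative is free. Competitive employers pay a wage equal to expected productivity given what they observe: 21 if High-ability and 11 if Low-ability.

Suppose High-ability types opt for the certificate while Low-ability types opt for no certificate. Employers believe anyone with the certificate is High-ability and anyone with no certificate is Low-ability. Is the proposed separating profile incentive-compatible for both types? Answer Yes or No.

Under these beliefs, the certificate earns wage 21 and no certificate earns wage 11.
High-ability: the certificate nets 21 − 3 = 18; no certificate nets 11. High-ability prefers the certificate.
Low-ability: the certificate nets 21 − 8 = 13; no certificate nets 11. Low-ability would deviate to the certificate.
Low-ability has a profitable deviation, so the profile is not an equilibrium.

No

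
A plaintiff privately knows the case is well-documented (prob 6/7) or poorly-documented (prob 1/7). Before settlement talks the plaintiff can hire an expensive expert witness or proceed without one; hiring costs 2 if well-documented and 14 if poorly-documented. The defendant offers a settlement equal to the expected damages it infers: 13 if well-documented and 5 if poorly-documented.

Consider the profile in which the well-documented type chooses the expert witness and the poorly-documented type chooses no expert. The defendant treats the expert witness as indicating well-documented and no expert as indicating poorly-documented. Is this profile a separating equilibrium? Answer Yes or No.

Under these beliefs, the expert witness earns settlement 13 and no expert earns settlement 5.
well-documented: the expert witness nets 13 − 2 = 11; no expert nets 5. well-documented prefers the expert witness.
poorly-documented: the expert witness nets 13 − 14 = -1; no expert nets 5. poorly-documented prefers no expert.
Neither type deviates, so the separating profile is an equilibrium.

Yes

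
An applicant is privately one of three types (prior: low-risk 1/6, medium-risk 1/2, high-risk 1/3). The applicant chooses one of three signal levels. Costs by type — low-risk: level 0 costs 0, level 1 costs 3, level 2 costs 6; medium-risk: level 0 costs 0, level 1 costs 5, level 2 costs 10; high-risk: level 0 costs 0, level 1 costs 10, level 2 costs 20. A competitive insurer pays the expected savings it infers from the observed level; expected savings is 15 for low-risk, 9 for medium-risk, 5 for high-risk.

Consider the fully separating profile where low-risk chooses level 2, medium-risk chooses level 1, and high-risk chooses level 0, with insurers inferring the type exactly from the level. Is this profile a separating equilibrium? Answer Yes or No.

No

Separating rebates: level 2 → 15, level 1 → 9, level 0 → 5.
low-risk (assigned level 2): level 0: 5 − 0 = 5; level 1: 9 − 3 = 6; level 2: 15 − 6 = 9. low-risk stays.
medium-risk (assigned level 1): level 0: 5 − 0 = 5; level 1: 9 − 5 = 4; level 2: 15 − 10 = 5. medium-risk prefers level 0.
high-risk (assigned level 0): level 0: 5 − 0 = 5; level 1: 9 − 10 = -1; level 2: 15 − 20 = -5. high-risk stays.
At least one type deviates; the separating profile fails.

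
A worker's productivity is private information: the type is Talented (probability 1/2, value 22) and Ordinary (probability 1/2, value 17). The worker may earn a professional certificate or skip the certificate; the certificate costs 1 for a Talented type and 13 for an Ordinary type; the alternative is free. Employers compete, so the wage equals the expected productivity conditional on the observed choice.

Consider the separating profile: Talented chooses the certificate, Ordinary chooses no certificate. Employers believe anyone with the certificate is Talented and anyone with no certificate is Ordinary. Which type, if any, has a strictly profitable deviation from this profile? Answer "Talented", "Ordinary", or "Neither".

Neither

The certificate pays 22; no certificate pays 17.
Talented: assigned the certificate, nets 22 − 1 = 21; deviating to no certificate nets 17.
Ordinary: assigned no certificate, nets 17; deviating to the certificate nets 22 − 13 = 9.
Both types strictly prefer their assigned action; no profitable deviation.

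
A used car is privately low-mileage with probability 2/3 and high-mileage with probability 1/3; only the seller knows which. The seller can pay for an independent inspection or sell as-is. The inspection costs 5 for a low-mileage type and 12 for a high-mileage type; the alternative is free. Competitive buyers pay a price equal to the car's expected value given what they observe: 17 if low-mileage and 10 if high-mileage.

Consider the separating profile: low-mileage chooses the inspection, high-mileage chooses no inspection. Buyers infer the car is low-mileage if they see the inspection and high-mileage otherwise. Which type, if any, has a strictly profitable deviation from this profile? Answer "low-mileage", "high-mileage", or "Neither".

The inspection pays 17; no inspection pays 10.
low-mileage: assigned the inspection, nets 17 − 5 = 12; deviating to no inspection nets 10.
high-mileage: assigned no inspection, nets 10; deviating to the inspection nets 17 − 12 = 5.
Both types strictly prefer their assigned action; no profitable deviation.

Neither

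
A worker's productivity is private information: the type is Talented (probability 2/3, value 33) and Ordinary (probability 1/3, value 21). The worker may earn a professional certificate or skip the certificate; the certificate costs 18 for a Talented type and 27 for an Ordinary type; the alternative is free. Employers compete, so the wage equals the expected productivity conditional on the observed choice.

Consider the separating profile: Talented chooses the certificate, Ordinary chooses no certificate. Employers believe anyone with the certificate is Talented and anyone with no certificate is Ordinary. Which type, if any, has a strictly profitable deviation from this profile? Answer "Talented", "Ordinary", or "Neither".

The certificate pays 33; no certificate pays 21.
Talented: assigned the certificate, nets 33 − 18 = 15; deviating to no certificate nets 21.
Ordinary: assigned no certificate, nets 21; deviating to the certificate nets 33 − 27 = 6.
The Talented type gains 6 by deviating.

Talented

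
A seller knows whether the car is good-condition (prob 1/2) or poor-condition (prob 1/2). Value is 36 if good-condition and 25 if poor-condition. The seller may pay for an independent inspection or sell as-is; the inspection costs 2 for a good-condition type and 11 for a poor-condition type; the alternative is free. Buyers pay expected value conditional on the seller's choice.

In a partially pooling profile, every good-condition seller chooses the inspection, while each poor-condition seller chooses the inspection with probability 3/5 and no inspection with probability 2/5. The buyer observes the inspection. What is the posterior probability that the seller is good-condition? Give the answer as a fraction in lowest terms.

P(the inspection) = (1/2)·1 + (1/2)·(3/5) = 4/5.
By Bayes' rule, P(good-condition | the inspection) = (1/2) / (4/5) = 5/8.

5/8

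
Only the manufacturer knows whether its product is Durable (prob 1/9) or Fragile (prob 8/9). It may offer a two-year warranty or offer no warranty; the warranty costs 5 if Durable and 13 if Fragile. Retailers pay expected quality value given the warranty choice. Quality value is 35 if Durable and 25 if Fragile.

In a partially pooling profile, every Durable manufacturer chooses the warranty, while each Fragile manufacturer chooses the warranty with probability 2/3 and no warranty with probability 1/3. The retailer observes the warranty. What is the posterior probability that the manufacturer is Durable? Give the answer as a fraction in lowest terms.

3/19

P(the warranty) = (1/9)·1 + (8/9)·(2/3) = 19/27.
By Bayes' rule, P(Durable | the warranty) = (1/9) / (19/27) = 3/19.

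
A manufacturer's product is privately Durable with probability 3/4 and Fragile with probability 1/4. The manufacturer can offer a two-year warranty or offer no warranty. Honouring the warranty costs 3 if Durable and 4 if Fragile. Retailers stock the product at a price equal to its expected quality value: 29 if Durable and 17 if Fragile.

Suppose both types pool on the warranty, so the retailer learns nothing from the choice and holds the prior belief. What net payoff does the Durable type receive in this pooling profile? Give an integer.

Pooled price = 3/4·29 + 1/4·17 = 26.
Durable pays cost 3 for the warranty, so net payoff = 26 − 3 = 23.

23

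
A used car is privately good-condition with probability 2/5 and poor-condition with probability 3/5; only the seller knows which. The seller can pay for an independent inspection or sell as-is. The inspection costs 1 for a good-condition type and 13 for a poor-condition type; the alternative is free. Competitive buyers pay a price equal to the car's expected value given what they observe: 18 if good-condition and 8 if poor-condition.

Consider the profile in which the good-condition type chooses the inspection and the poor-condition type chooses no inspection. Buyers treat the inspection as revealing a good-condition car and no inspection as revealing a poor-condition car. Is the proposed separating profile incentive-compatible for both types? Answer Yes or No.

Yes

Under these beliefs, the inspection earns price 18 and no inspection earns price 8.
good-condition: the inspection nets 18 − 1 = 17; no inspection nets 8. good-condition prefers the inspection.
poor-condition: the inspection nets 18 − 13 = 5; no inspection nets 8. poor-condition prefers no inspection.
Neither type deviates, so the separating profile is an equilibrium.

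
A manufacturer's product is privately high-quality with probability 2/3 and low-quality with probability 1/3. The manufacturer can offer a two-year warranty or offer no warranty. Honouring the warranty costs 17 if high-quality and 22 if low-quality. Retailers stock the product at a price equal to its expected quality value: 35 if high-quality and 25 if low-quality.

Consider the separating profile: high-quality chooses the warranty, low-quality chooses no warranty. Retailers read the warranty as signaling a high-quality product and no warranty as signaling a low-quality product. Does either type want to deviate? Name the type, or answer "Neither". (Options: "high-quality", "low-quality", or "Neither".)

high-quality

The warranty pays 35; no warranty pays 25.
high-quality: assigned the warranty, nets 35 − 17 = 18; deviating to no warranty nets 25.
low-quality: assigned no warranty, nets 25; deviating to the warranty nets 35 − 22 = 13.
The high-quality type gains 7 by deviating.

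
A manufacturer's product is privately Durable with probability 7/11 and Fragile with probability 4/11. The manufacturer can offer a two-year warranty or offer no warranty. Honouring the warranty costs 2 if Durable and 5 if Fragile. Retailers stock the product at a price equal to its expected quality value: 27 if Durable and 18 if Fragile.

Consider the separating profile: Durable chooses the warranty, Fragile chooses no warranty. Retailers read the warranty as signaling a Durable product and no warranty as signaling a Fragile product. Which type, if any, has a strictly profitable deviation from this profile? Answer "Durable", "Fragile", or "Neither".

Fragile

The warranty pays 27; no warranty pays 18.
Durable: assigned the warranty, nets 27 − 2 = 25; deviating to no warranty nets 18.
Fragile: assigned no warranty, nets 18; deviating to the warranty nets 27 − 5 = 22.
The Fragile type gains 4 by deviating.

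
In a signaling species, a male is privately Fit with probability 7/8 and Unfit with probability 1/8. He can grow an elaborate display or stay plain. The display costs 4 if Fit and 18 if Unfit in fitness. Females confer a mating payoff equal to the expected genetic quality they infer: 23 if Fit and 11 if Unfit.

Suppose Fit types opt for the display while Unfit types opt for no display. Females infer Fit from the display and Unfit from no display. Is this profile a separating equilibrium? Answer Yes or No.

Yes

Under these beliefs, the display earns mating payoff 23 and no display earns mating payoff 11.
Fit: the display nets 23 − 4 = 19; no display nets 11. Fit prefers the display.
Unfit: the display nets 23 − 18 = 5; no display nets 11. Unfit prefers no display.
Neither type deviates, so the separating profile is an equilibrium.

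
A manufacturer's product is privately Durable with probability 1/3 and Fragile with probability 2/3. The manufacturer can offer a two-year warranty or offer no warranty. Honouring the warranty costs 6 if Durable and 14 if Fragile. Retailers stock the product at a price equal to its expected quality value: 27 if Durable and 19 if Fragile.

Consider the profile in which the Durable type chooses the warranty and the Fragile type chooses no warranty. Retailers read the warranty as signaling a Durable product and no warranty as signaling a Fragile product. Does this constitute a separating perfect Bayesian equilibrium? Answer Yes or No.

Yes

Under these beliefs, the warranty earns price 27 and no warranty earns price 19.
Durable: the warranty nets 27 − 6 = 21; no warranty nets 19. Durable prefers the warranty.
Fragile: the warranty nets 27 − 14 = 13; no warranty nets 19. Fragile prefers no warranty.
Neither type deviates, so the separating profile is an equilibrium.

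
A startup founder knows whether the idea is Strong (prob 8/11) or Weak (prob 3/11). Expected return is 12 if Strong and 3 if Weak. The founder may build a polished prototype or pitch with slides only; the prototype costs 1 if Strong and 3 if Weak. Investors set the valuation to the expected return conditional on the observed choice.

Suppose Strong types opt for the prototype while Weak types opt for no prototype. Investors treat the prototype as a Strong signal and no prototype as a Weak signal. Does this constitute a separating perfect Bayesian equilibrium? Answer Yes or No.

Under these beliefs, the prototype earns valuation 12 and no prototype earns valuation 3.
Strong: the prototype nets 12 − 1 = 11; no prototype nets 3. Strong prefers the prototype.
Weak: the prototype nets 12 − 3 = 9; no prototype nets 3. Weak would deviate to the prototype.
Weak has a profitable deviation, so the profile is not an equilibrium.

No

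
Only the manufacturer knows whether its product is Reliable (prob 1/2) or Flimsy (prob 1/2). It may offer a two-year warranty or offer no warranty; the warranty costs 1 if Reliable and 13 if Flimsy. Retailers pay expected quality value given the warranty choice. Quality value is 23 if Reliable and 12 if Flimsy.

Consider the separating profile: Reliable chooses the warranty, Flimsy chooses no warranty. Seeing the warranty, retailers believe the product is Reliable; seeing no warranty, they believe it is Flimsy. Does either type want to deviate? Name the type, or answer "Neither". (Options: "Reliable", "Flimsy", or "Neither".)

Neither

The warranty pays 23; no warranty pays 12.
Reliable: assigned the warranty, nets 23 − 1 = 22; deviating to no warranty nets 12.
Flimsy: assigned no warranty, nets 12; deviating to the warranty nets 23 − 13 = 10.
Both types strictly prefer their assigned action; no profitable deviation.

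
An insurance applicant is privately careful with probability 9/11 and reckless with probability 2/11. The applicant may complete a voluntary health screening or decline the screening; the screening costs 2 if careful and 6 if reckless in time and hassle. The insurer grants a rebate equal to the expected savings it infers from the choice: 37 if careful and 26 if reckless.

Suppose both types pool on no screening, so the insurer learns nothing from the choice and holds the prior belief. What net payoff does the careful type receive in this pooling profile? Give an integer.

Pooled rebate = 9/11·37 + 2/11·26 = 35.
careful pays no cost for no screening, so net payoff = 35.

35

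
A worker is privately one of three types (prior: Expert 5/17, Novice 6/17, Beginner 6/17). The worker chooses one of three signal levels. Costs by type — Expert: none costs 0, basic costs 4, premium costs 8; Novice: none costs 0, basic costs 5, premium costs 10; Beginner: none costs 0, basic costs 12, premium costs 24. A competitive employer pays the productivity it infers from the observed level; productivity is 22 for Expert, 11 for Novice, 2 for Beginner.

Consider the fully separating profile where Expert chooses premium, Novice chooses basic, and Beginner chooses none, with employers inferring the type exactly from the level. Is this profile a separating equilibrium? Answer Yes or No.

No

Separating wages: premium → 22, basic → 11, none → 2.
Expert (assigned premium): none: 2 − 0 = 2; basic: 11 − 4 = 7; premium: 22 − 8 = 14. Expert stays.
Novice (assigned basic): none: 2 − 0 = 2; basic: 11 − 5 = 6; premium: 22 − 10 = 12. Novice prefers premium.
Beginner (assigned none): none: 2 − 0 = 2; basic: 11 − 12 = -1; premium: 22 − 24 = -2. Beginner stays.
At least one type deviates; the separating profile fails.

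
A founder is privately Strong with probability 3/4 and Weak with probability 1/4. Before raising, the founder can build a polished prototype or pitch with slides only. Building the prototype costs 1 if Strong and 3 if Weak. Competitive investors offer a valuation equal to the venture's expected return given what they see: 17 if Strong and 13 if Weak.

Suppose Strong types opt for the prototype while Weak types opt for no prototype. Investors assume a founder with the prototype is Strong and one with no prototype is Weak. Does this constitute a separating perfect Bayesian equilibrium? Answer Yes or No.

Under these beliefs, the prototype earns valuation 17 and no prototype earns valuation 13.
Strong: the prototype nets 17 − 1 = 16; no prototype nets 13. Strong prefers the prototype.
Weak: the prototype nets 17 − 3 = 14; no prototype nets 13. Weak would deviate to the prototype.
Weak has a profitable deviation, so the profile is not an equilibrium.

No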